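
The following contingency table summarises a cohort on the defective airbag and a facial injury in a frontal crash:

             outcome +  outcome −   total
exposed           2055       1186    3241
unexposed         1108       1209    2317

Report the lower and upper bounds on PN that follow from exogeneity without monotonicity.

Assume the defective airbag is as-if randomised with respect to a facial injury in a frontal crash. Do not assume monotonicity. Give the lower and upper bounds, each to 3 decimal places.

p₁ = P(outcome | exposed) = 2055/3241 = 0.63406
p₀ = P(outcome | unexposed) = 1108/2317 = 0.4782
Under exogeneity alone the bounds on PN are max{0,(p₁−p₀)/p₁} ≤ PN ≤ min{1,(1−p₀)/p₁}.
  lower = (p₁ − p₀)/p₁ = 0.15586 / 0.63406 ≈ 0.2458
  upper = min{1, (1 − p₀)/p₁} = 0.5218 / 0.63406 ≈ 0.8229

0.246 ≤ PN ≤ 0.823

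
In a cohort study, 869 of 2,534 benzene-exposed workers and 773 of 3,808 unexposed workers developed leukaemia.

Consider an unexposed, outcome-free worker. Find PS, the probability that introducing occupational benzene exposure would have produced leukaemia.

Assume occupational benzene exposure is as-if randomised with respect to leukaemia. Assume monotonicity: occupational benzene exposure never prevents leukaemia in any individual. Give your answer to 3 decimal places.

p₁ = P(outcome | exposed) = 869/2534 = 0.34294
p₀ = P(outcome | unexposed) = 773/3808 = 0.20299
Under exogeneity and monotonicity, PS = (p₁ − p₀) / (1 − p₀).
PS = (0.34294 − 0.20299) / (1 − 0.20299) = 0.13994 / 0.79701 ≈ 0.1756

PS ≈ 0.176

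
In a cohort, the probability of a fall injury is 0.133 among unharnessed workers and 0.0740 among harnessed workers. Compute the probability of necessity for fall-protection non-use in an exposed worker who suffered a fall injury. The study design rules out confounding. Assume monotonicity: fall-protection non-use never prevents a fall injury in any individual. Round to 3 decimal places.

Let p₁ = 0.133, p₀ = 0.074.
Under exogeneity and monotonicity, PN = (p₁ − p₀) / p₁.
PN = (0.133 − 0.074) / 0.133 = 0.059 / 0.133 ≈ 0.4436

PN ≈ 0.444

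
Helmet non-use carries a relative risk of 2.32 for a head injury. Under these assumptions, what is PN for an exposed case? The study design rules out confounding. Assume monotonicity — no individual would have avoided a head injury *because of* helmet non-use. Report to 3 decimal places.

Under exogeneity and monotonicity, PN = (RR − 1) / RR = 1 − 1/RR.
PN = (2.32 − 1) / 2.32 = 1.32 / 2.32 ≈ 0.5690

PN ≈ 0.569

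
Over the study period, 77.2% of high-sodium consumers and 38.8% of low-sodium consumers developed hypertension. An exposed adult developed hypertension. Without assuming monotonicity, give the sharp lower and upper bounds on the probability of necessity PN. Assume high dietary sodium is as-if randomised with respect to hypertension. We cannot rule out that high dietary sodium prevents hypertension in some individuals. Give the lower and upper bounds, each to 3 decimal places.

p₁ = 0.772, p₀ = 0.388.
Under exogeneity alone the bounds on PN are max{0,(p₁−p₀)/p₁} ≤ PN ≤ min{1,(1−p₀)/p₁}.
  lower = (p₁ − p₀)/p₁ = 0.384 / 0.772 ≈ 0.4974
  upper = min{1, (1 − p₀)/p₁} = 0.612 / 0.772 ≈ 0.7927

0.497 ≤ PN ≤ 0.793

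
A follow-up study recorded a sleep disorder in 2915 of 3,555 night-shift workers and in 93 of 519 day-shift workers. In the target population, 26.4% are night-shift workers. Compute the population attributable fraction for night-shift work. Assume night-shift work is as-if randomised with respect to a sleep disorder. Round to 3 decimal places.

PAF ≈ 0.486

p₁ = P(outcome | exposed) = 2915/3555 = 0.81997
p₀ = P(outcome | unexposed) = 93/519 = 0.17919
Overall risk P(Y=1) = π·p₁ + (1−π)·p₀ = 0.264×0.81997 + 0.736×0.17919 = 0.34836.
Under exogeneity, PAF = [P(Y=1) − p₀] / P(Y=1).
PAF = (0.34836 − 0.17919) / 0.34836 ≈ 0.4856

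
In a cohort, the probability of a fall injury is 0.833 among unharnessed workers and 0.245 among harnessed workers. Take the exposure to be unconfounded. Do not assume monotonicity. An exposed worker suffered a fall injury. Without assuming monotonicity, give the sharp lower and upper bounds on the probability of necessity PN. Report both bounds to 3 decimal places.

Let p₁ = 0.833, p₀ = 0.245.
Under exogeneity alone the bounds on PN are max{0,(p₁−p₀)/p₁} ≤ PN ≤ min{1,(1−p₀)/p₁}.
  lower = (p₁ − p₀)/p₁ = 0.588 / 0.833 ≈ 0.7059
  upper = min{1, (1 − p₀)/p₁} = 0.755 / 0.833 ≈ 0.9064

0.706 ≤ PN ≤ 0.906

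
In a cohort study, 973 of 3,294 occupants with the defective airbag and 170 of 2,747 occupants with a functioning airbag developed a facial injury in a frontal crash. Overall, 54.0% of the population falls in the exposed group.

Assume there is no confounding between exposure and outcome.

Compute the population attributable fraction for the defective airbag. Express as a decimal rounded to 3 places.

p₁ = P(outcome | exposed) = 973/3294 = 0.29539
p₀ = P(outcome | unexposed) = 170/2747 = 0.061886
Overall risk P(Y=1) = π·p₁ + (1−π)·p₀ = 0.54×0.29539 + 0.46×0.061886 = 0.18798.
Under exogeneity, PAF = [P(Y=1) − p₀] / P(Y=1).
PAF = (0.18798 − 0.061886) / 0.18798 ≈ 0.6708

PAF ≈ 0.671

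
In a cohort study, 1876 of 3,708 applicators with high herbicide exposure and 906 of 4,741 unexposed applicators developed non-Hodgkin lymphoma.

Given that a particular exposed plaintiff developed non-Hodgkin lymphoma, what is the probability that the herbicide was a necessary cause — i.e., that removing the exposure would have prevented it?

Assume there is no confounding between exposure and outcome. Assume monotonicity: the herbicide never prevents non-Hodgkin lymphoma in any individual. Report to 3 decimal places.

p₁ = P(outcome | exposed) = 1876/3708 = 0.50593
p₀ = P(outcome | unexposed) = 906/4741 = 0.1911
Under exogeneity and monotonicity, PN = (p₁ − p₀) / p₁.
PN = (0.50593 − 0.1911) / 0.50593 = 0.31483 / 0.50593 ≈ 0.6223

PN ≈ 0.622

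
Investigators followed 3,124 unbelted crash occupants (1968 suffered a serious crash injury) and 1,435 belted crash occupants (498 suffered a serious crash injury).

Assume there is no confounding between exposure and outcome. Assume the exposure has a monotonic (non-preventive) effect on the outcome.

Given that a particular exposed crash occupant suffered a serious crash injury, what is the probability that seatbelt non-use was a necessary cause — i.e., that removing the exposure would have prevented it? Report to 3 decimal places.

PN ≈ 0.449

p₁ = P(outcome | exposed) = 1968/3124 = 0.62996
p₀ = P(outcome | unexposed) = 498/1435 = 0.34704
Under exogeneity and monotonicity, PN = (p₁ − p₀) / p₁.
PN = (0.62996 − 0.34704) / 0.62996 = 0.28292 / 0.62996 ≈ 0.4491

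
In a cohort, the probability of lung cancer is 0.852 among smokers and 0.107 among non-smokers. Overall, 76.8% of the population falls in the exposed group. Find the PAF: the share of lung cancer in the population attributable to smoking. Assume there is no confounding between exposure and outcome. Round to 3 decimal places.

PAF ≈ 0.842

Let p₁ = 0.852, p₀ = 0.107.
Overall risk P(Y=1) = π·p₁ + (1−π)·p₀ = 0.768×0.852 + 0.232×0.107 = 0.67916.
Under exogeneity, PAF = [P(Y=1) − p₀] / P(Y=1).
PAF = (0.67916 − 0.107) / 0.67916 ≈ 0.8425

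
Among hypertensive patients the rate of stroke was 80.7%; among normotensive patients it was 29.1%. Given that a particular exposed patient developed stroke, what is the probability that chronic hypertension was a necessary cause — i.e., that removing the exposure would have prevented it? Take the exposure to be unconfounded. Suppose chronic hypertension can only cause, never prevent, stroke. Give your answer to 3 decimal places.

p₁ = 0.807, p₀ = 0.291.
Under exogeneity and monotonicity, PN = (p₁ − p₀) / p₁.
PN = (0.807 − 0.291) / 0.807 = 0.516 / 0.807 ≈ 0.6394

PN ≈ 0.639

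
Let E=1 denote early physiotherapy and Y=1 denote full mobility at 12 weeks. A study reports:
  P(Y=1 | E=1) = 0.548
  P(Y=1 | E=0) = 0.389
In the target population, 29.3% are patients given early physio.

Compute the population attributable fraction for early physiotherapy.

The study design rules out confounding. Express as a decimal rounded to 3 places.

PAF ≈ 0.107

Let p₁ = 0.548, p₀ = 0.389.
Overall risk P(Y=1) = π·p₁ + (1−π)·p₀ = 0.293×0.548 + 0.707×0.389 = 0.43559.
Under exogeneity, PAF = [P(Y=1) − p₀] / P(Y=1).
PAF = (0.43559 − 0.389) / 0.43559 ≈ 0.1070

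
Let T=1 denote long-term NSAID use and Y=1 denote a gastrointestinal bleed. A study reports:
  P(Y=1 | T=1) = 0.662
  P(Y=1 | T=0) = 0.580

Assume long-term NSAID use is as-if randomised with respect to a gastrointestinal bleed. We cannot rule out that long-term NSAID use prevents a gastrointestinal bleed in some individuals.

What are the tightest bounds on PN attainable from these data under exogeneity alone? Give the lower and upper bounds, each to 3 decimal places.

Let p₁ = 0.662, p₀ = 0.58.
Under exogeneity alone the bounds on PN are max{0,(p₁−p₀)/p₁} ≤ PN ≤ min{1,(1−p₀)/p₁}.
  lower = (p₁ − p₀)/p₁ = 0.082 / 0.662 ≈ 0.1239
  upper = min{1, (1 − p₀)/p₁} = 0.42 / 0.662 ≈ 0.6344

0.124 ≤ PN ≤ 0.634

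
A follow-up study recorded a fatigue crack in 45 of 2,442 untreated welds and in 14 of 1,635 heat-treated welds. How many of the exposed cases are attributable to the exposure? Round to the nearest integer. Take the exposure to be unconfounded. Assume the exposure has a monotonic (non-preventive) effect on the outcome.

p₁ = P(outcome | exposed) = 45/2442 = 0.018428
p₀ = P(outcome | unexposed) = 14/1635 = 0.0085627
PN = (p₁ − p₀)/p₁ = (0.018428 − 0.0085627) / 0.018428 ≈ 0.53533.
Attributable cases ≈ PN × (exposed cases) = 0.53533 × 45 ≈ 24.09.

about 24 cases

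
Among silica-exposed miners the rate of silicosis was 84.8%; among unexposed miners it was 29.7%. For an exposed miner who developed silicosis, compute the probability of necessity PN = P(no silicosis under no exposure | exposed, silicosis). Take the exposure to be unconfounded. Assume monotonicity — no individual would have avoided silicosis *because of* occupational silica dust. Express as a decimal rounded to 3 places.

p₁ = 0.848, p₀ = 0.297.
Under exogeneity and monotonicity, PN = (p₁ − p₀) / p₁.
PN = (0.848 − 0.297) / 0.848 = 0.551 / 0.848 ≈ 0.6498

PN ≈ 0.650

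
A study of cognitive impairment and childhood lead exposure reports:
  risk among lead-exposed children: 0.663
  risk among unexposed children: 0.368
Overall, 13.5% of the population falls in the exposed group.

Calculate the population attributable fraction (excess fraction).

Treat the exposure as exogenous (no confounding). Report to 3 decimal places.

Let p₁ = 0.663, p₀ = 0.368.
Overall risk P(Y=1) = π·p₁ + (1−π)·p₀ = 0.135×0.663 + 0.865×0.368 = 0.40782.
Under exogeneity, PAF = [P(Y=1) − p₀] / P(Y=1).
PAF = (0.40782 − 0.368) / 0.40782 ≈ 0.0977

PAF ≈ 0.098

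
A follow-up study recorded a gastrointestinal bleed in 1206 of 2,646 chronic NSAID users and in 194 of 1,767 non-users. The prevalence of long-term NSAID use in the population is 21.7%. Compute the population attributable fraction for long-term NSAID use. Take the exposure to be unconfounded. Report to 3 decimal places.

PAF ≈ 0.406

p₁ = P(outcome | exposed) = 1206/2646 = 0.45578
p₀ = P(outcome | unexposed) = 194/1767 = 0.10979
Overall risk P(Y=1) = π·p₁ + (1−π)·p₀ = 0.217×0.45578 + 0.783×0.10979 = 0.18487.
Under exogeneity, PAF = [P(Y=1) − p₀] / P(Y=1).
PAF = (0.18487 − 0.10979) / 0.18487 ≈ 0.4061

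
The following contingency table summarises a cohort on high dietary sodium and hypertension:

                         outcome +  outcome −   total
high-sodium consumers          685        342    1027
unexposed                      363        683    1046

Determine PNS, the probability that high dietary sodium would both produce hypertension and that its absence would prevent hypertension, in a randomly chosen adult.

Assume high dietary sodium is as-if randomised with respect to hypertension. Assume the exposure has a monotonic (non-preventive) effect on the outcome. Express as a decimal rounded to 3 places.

p₁ = P(outcome | exposed) = 685/1027 = 0.66699
p₀ = P(outcome | unexposed) = 363/1046 = 0.34704
Under exogeneity and monotonicity, PNS = p₁ − p₀.
PNS = 0.66699 − 0.34704 = 0.31995

PNS ≈ 0.320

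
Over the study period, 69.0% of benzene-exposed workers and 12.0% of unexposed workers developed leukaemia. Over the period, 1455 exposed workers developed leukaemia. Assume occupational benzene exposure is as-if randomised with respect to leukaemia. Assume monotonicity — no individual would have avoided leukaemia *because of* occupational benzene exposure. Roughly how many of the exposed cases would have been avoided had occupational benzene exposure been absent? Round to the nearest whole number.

about 1202 cases

p₁ = 0.69, p₀ = 0.12.
PN = (p₁ − p₀)/p₁ = (0.69 − 0.12) / 0.69 ≈ 0.82609.
Attributable cases ≈ PN × (exposed cases) = 0.82609 × 1455 ≈ 1201.96.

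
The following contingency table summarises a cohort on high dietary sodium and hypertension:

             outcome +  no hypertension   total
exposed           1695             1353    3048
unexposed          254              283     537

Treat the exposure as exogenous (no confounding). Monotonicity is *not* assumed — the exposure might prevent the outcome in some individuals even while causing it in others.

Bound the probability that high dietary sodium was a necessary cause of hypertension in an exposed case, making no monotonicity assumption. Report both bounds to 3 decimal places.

p₁ = P(outcome | exposed) = 1695/3048 = 0.5561
p₀ = P(outcome | unexposed) = 254/537 = 0.473
Under exogeneity alone the bounds on PN are max{0,(p₁−p₀)/p₁} ≤ PN ≤ min{1,(1−p₀)/p₁}.
  lower = (p₁ − p₀)/p₁ = 0.083104 / 0.5561 ≈ 0.1494
  upper = min{1, (1 − p₀)/p₁} = 0.527 / 0.5561 ≈ 0.9477

0.149 ≤ PN ≤ 0.948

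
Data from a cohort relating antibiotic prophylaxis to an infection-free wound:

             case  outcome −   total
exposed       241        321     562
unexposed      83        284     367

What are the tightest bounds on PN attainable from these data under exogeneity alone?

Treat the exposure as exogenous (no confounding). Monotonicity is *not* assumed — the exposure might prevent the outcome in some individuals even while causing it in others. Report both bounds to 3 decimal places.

p₁ = P(outcome | exposed) = 241/562 = 0.42883
p₀ = P(outcome | unexposed) = 83/367 = 0.22616
Under exogeneity alone the bounds on PN are max{0,(p₁−p₀)/p₁} ≤ PN ≤ min{1,(1−p₀)/p₁}.
  lower = (p₁ − p₀)/p₁ = 0.20267 / 0.42883 ≈ 0.4726
  upper = min{1, (1 − p₀)/p₁} = 0.77384 / 0.42883 ≈ 1.8046 → capped at 1

0.473 ≤ PN ≤ 1.000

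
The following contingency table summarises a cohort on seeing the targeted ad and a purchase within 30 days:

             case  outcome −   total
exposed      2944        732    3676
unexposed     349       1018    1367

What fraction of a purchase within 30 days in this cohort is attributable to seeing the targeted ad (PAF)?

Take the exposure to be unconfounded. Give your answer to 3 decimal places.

PAF ≈ 0.609

p₁ = P(outcome | exposed) = 2944/3676 = 0.80087
p₀ = P(outcome | unexposed) = 349/1367 = 0.2553
Exposure prevalence π = 3676/5043 = 0.72893; overall risk P(Y=1) = 0.65298.
Under exogeneity, PAF = [P(Y=1) − p₀]/P(Y=1).
PAF = (0.65298 − 0.2553) / 0.65298 ≈ 0.6090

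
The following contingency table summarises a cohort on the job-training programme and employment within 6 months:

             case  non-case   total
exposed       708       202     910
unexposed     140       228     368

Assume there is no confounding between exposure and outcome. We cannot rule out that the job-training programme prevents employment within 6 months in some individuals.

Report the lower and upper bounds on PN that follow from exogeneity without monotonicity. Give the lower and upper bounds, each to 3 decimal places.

0.511 ≤ PN ≤ 0.796

p₁ = P(outcome | exposed) = 708/910 = 0.77802
p₀ = P(outcome | unexposed) = 140/368 = 0.38043
Under exogeneity alone the bounds on PN are max{0,(p₁−p₀)/p₁} ≤ PN ≤ min{1,(1−p₀)/p₁}.
  lower = (p₁ − p₀)/p₁ = 0.39759 / 0.77802 ≈ 0.5110
  upper = min{1, (1 − p₀)/p₁} = 0.61957 / 0.77802 ≈ 0.7963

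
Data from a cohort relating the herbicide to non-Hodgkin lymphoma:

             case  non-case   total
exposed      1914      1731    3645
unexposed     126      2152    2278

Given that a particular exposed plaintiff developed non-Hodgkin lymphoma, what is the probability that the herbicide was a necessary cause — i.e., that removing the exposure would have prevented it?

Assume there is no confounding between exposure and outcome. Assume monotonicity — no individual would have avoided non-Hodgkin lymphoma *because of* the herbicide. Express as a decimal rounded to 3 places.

PN ≈ 0.895

p₁ = P(outcome | exposed) = 1914/3645 = 0.5251
p₀ = P(outcome | unexposed) = 126/2278 = 0.055312
Under exogeneity and monotonicity, PN = (p₁ − p₀) / p₁.
PN = (0.5251 − 0.055312) / 0.5251 = 0.46979 / 0.5251 ≈ 0.8947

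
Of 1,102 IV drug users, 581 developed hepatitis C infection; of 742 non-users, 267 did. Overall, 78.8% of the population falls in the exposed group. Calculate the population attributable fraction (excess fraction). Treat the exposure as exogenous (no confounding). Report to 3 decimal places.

p₁ = P(outcome | exposed) = 581/1102 = 0.52722
p₀ = P(outcome | unexposed) = 267/742 = 0.35984
Overall risk P(Y=1) = π·p₁ + (1−π)·p₀ = 0.788×0.52722 + 0.212×0.35984 = 0.49174.
Under exogeneity, PAF = [P(Y=1) − p₀] / P(Y=1).
PAF = (0.49174 − 0.35984) / 0.49174 ≈ 0.2682

PAF ≈ 0.268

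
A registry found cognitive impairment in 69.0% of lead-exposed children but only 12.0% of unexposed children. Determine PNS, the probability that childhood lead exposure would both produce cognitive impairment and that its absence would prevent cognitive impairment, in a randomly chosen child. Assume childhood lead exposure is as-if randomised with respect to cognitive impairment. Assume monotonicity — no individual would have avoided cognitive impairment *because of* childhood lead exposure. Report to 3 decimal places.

PNS ≈ 0.570

p₁ = 0.69, p₀ = 0.12.
Under exogeneity and monotonicity, PNS = p₁ − p₀.
PNS = 0.69 − 0.12 = 0.57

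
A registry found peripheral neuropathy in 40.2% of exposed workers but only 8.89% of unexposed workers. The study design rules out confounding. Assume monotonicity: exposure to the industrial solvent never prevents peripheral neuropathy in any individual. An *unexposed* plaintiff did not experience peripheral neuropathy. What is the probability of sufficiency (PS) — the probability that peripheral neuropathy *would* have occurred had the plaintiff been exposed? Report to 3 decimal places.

p₁ = 0.402, p₀ = 0.0889.
Under exogeneity and monotonicity, PS = (p₁ − p₀) / (1 − p₀).
PS = (0.402 − 0.0889) / (1 − 0.0889) = 0.3131 / 0.9111 ≈ 0.3437

PS ≈ 0.344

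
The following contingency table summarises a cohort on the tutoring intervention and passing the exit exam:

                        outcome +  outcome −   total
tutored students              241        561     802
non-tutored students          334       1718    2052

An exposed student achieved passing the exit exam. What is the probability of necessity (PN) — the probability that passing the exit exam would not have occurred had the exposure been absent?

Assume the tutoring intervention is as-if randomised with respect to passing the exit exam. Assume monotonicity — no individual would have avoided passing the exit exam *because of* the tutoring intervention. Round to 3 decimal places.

PN ≈ 0.458

p₁ = P(outcome | exposed) = 241/802 = 0.3005
p₀ = P(outcome | unexposed) = 334/2052 = 0.16277
Under exogeneity and monotonicity, PN = (p₁ − p₀) / p₁.
PN = (0.3005 − 0.16277) / 0.3005 = 0.13773 / 0.3005 ≈ 0.4583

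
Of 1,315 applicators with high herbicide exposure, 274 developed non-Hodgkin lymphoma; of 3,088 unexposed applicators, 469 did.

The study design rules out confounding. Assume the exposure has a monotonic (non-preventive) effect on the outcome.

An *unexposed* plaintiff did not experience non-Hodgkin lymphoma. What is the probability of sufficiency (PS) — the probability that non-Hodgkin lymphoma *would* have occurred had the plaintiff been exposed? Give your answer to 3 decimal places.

p₁ = P(outcome | exposed) = 274/1315 = 0.20837
p₀ = P(outcome | unexposed) = 469/3088 = 0.15188
Under exogeneity and monotonicity, PS = (p₁ − p₀) / (1 − p₀).
PS = (0.20837 − 0.15188) / (1 − 0.15188) = 0.056487 / 0.84812 ≈ 0.0666

PS ≈ 0.067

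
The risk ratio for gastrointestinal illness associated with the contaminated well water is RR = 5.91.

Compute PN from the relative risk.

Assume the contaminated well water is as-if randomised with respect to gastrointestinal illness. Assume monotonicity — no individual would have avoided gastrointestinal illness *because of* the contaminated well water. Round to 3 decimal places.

Under exogeneity and monotonicity, PN = (RR − 1) / RR = 1 − 1/RR.
PN = (5.91 − 1) / 5.91 = 4.91 / 5.91 ≈ 0.8308

PN ≈ 0.831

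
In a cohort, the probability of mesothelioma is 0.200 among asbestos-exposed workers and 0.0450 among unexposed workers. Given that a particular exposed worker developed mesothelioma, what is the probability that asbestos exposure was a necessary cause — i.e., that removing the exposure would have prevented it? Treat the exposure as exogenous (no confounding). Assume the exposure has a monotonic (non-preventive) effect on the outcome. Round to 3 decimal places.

PN ≈ 0.775

Let p₁ = 0.2, p₀ = 0.045.
Under exogeneity and monotonicity, PN = (p₁ − p₀) / p₁.
PN = (0.2 − 0.045) / 0.2 = 0.155 / 0.2 ≈ 0.7750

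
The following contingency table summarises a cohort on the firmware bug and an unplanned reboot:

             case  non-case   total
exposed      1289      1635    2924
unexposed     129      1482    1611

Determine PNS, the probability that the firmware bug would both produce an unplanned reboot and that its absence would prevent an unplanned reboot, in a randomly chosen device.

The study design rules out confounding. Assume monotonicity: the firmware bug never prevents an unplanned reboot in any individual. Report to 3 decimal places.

p₁ = P(outcome | exposed) = 1289/2924 = 0.44083
p₀ = P(outcome | unexposed) = 129/1611 = 0.080074
Under exogeneity and monotonicity, PNS = p₁ − p₀.
PNS = 0.44083 − 0.080074 = 0.36076

PNS ≈ 0.361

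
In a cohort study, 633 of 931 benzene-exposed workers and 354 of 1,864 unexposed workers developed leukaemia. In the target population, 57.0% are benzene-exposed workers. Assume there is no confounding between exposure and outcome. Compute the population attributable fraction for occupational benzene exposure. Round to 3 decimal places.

PAF ≈ 0.595

p₁ = P(outcome | exposed) = 633/931 = 0.67991
p₀ = P(outcome | unexposed) = 354/1864 = 0.18991
Overall risk P(Y=1) = π·p₁ + (1−π)·p₀ = 0.57×0.67991 + 0.43×0.18991 = 0.46921.
Under exogeneity, PAF = [P(Y=1) − p₀] / P(Y=1).
PAF = (0.46921 − 0.18991) / 0.46921 ≈ 0.5953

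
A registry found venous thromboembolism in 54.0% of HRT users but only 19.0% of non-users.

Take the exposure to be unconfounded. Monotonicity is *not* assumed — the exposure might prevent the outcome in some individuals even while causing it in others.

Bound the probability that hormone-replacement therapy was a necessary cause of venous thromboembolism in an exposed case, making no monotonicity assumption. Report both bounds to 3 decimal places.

p₁ = 0.54, p₀ = 0.19.
Under exogeneity alone the bounds on PN are max{0,(p₁−p₀)/p₁} ≤ PN ≤ min{1,(1−p₀)/p₁}.
  lower = (p₁ − p₀)/p₁ = 0.35 / 0.54 ≈ 0.6481
  upper = min{1, (1 − p₀)/p₁} = 0.81 / 0.54 ≈ 1.5000 → capped at 1

0.648 ≤ PN ≤ 1.000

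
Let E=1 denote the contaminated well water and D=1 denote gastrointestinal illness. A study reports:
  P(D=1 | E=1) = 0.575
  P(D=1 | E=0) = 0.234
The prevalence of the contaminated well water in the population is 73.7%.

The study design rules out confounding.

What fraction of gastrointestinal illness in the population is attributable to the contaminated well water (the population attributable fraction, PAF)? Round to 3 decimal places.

Let p₁ = 0.575, p₀ = 0.234.
Overall risk P(Y=1) = π·p₁ + (1−π)·p₀ = 0.737×0.575 + 0.263×0.234 = 0.48532.
Under exogeneity, PAF = [P(Y=1) − p₀] / P(Y=1).
PAF = (0.48532 − 0.234) / 0.48532 ≈ 0.5178

PAF ≈ 0.518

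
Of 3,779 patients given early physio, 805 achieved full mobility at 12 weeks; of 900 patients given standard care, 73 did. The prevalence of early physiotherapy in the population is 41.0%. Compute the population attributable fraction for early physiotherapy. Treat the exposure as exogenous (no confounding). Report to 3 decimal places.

PAF ≈ 0.400

p₁ = P(outcome | exposed) = 805/3779 = 0.21302
p₀ = P(outcome | unexposed) = 73/900 = 0.081111
Overall risk P(Y=1) = π·p₁ + (1−π)·p₀ = 0.41×0.21302 + 0.59×0.081111 = 0.13519.
Under exogeneity, PAF = [P(Y=1) − p₀] / P(Y=1).
PAF = (0.13519 − 0.081111) / 0.13519 ≈ 0.4000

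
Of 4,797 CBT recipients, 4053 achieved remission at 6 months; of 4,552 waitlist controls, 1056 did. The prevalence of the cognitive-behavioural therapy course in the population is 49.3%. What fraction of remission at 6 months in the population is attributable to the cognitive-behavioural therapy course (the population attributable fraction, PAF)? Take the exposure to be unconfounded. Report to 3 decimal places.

PAF ≈ 0.566

p₁ = P(outcome | exposed) = 4053/4797 = 0.8449
p₀ = P(outcome | unexposed) = 1056/4552 = 0.23199
Overall risk P(Y=1) = π·p₁ + (1−π)·p₀ = 0.493×0.8449 + 0.507×0.23199 = 0.53415.
Under exogeneity, PAF = [P(Y=1) − p₀] / P(Y=1).
PAF = (0.53415 − 0.23199) / 0.53415 ≈ 0.5657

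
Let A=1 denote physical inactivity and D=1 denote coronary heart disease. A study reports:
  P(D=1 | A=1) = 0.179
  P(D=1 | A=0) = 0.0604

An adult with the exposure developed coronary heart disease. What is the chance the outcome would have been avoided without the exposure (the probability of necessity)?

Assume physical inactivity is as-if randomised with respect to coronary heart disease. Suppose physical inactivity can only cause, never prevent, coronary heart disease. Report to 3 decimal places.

PN ≈ 0.663

Let p₁ = 0.179, p₀ = 0.0604.
Under exogeneity and monotonicity, PN = (p₁ − p₀) / p₁.
PN = (0.179 − 0.0604) / 0.179 = 0.1186 / 0.179 ≈ 0.6626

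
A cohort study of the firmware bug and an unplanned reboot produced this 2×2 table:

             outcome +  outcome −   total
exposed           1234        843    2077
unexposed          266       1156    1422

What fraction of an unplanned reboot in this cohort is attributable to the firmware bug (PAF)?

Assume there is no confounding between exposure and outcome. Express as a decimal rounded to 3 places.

p₁ = P(outcome | exposed) = 1234/2077 = 0.59413
p₀ = P(outcome | unexposed) = 266/1422 = 0.18706
Exposure prevalence π = 2077/3499 = 0.5936; overall risk P(Y=1) = 0.42869.
Under exogeneity, PAF = [P(Y=1) − p₀]/P(Y=1).
PAF = (0.42869 − 0.18706) / 0.42869 ≈ 0.5637

PAF ≈ 0.564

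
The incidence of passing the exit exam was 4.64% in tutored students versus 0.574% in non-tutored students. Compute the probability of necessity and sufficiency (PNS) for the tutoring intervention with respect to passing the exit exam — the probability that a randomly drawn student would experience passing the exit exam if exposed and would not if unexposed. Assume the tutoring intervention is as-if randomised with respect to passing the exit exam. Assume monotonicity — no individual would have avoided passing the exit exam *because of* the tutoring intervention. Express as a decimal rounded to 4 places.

PNS ≈ 0.0407

p₁ = 0.0464, p₀ = 0.00574.
Under exogeneity and monotonicity, PNS = p₁ − p₀.
PNS = 0.0464 − 0.00574 = 0.04066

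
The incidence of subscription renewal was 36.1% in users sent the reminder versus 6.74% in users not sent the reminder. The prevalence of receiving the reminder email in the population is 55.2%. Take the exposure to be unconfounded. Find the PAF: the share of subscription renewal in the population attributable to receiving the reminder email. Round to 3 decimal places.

p₁ = 0.361, p₀ = 0.0674.
Overall risk P(Y=1) = π·p₁ + (1−π)·p₀ = 0.552×0.361 + 0.448×0.0674 = 0.22947.
Under exogeneity, PAF = [P(Y=1) − p₀] / P(Y=1).
PAF = (0.22947 − 0.0674) / 0.22947 ≈ 0.7063

PAF ≈ 0.706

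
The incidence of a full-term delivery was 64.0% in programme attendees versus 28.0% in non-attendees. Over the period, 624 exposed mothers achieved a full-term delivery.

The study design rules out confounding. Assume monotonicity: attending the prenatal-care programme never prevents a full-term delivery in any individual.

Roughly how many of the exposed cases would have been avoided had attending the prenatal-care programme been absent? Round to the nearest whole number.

about 351 cases

p₁ = 0.64, p₀ = 0.28.
PN = (p₁ − p₀)/p₁ = (0.64 − 0.28) / 0.64 ≈ 0.56250.
Attributable cases ≈ PN × (exposed cases) = 0.56250 × 624 ≈ 351.00.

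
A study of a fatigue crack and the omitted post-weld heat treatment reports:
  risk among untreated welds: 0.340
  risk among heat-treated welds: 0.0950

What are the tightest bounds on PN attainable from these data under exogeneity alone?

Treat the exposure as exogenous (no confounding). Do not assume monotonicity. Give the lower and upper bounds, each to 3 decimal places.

Let p₁ = 0.34, p₀ = 0.095.
Under exogeneity alone the bounds on PN are max{0,(p₁−p₀)/p₁} ≤ PN ≤ min{1,(1−p₀)/p₁}.
  lower = (p₁ − p₀)/p₁ = 0.245 / 0.34 ≈ 0.7206
  upper = min{1, (1 − p₀)/p₁} = 0.905 / 0.34 ≈ 2.6618 → capped at 1

0.721 ≤ PN ≤ 1.000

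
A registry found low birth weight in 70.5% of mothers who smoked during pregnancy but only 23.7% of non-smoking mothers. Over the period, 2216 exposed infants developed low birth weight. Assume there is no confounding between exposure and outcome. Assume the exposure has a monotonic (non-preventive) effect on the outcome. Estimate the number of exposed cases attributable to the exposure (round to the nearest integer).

p₁ = 0.705, p₀ = 0.237.
PN = (p₁ − p₀)/p₁ = (0.705 − 0.237) / 0.705 ≈ 0.66383.
Attributable cases ≈ PN × (exposed cases) = 0.66383 × 2216 ≈ 1471.05.

about 1471 cases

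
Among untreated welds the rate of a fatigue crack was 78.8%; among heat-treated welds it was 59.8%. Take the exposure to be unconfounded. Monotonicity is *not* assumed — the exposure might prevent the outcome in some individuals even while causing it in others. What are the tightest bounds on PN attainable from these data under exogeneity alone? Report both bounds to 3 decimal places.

p₁ = 0.788, p₀ = 0.598.
Under exogeneity alone the bounds on PN are max{0,(p₁−p₀)/p₁} ≤ PN ≤ min{1,(1−p₀)/p₁}.
  lower = (p₁ − p₀)/p₁ = 0.19 / 0.788 ≈ 0.2411
  upper = min{1, (1 − p₀)/p₁} = 0.402 / 0.788 ≈ 0.5102

0.241 ≤ PN ≤ 0.510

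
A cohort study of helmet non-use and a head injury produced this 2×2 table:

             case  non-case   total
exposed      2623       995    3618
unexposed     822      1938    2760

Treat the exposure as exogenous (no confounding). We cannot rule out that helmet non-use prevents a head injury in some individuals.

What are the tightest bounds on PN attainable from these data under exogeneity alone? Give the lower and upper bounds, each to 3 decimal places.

p₁ = P(outcome | exposed) = 2623/3618 = 0.72499
p₀ = P(outcome | unexposed) = 822/2760 = 0.29783
Under exogeneity alone the bounds on PN are max{0,(p₁−p₀)/p₁} ≤ PN ≤ min{1,(1−p₀)/p₁}.
  lower = (p₁ − p₀)/p₁ = 0.42716 / 0.72499 ≈ 0.5892
  upper = min{1, (1 − p₀)/p₁} = 0.70217 / 0.72499 ≈ 0.9685

0.589 ≤ PN ≤ 0.969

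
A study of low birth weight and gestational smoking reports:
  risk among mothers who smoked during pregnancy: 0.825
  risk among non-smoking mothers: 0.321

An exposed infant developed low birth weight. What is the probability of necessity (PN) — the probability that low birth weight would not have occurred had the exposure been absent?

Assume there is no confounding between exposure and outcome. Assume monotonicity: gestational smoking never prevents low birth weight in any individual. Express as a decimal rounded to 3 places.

Let p₁ = 0.825, p₀ = 0.321.
Under exogeneity and monotonicity, PN = (p₁ − p₀) / p₁.
PN = (0.825 − 0.321) / 0.825 = 0.504 / 0.825 ≈ 0.6109

PN ≈ 0.611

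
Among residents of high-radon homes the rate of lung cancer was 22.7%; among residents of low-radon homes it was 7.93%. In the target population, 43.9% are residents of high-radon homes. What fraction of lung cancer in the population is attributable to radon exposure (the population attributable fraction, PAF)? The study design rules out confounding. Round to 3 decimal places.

PAF ≈ 0.450

p₁ = 0.227, p₀ = 0.0793.
Overall risk P(Y=1) = π·p₁ + (1−π)·p₀ = 0.439×0.227 + 0.561×0.0793 = 0.14414.
Under exogeneity, PAF = [P(Y=1) − p₀] / P(Y=1).
PAF = (0.14414 − 0.0793) / 0.14414 ≈ 0.4498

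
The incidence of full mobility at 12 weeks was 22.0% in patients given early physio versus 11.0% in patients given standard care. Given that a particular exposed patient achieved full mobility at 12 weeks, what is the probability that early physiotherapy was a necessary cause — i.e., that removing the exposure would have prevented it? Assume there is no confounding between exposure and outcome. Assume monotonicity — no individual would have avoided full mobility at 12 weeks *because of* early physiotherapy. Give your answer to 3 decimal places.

p₁ = 0.22, p₀ = 0.11.
Under exogeneity and monotonicity, PN = (p₁ − p₀) / p₁.
PN = (0.22 − 0.11) / 0.22 = 0.11 / 0.22 ≈ 0.5000

PN ≈ 0.500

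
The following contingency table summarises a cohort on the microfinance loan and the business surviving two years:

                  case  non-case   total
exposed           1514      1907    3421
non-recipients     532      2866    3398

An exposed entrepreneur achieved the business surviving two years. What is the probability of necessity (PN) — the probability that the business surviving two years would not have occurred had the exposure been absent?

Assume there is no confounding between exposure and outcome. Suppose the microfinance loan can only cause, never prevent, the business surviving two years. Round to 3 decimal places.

PN ≈ 0.646

p₁ = P(outcome | exposed) = 1514/3421 = 0.44256
p₀ = P(outcome | unexposed) = 532/3398 = 0.15656
Under exogeneity and monotonicity, PN = (p₁ − p₀)/p₁.
PN = (0.44256 − 0.15656) / 0.44256 ≈ 0.6462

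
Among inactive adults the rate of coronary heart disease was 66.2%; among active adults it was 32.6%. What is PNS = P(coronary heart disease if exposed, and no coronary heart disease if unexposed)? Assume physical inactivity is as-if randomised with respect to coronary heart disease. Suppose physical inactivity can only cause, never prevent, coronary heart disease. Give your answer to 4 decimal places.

PNS ≈ 0.3360

p₁ = 0.662, p₀ = 0.326.
Under exogeneity and monotonicity, PNS = p₁ − p₀.
PNS = 0.662 − 0.326 = 0.336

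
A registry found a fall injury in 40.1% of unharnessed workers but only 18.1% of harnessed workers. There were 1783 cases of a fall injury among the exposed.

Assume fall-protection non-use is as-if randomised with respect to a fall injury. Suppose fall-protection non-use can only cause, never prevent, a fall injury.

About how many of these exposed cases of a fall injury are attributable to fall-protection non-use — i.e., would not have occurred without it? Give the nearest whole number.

p₁ = 0.401, p₀ = 0.181.
PN = (p₁ − p₀)/p₁ = (0.401 − 0.181) / 0.401 ≈ 0.54863.
Attributable cases ≈ PN × (exposed cases) = 0.54863 × 1783 ≈ 978.20.

about 978 cases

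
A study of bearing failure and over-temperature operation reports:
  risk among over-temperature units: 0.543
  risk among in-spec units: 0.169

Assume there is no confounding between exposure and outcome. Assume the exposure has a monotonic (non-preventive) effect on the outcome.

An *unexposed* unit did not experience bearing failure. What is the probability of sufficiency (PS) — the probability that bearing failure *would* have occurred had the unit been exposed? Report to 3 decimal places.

PS ≈ 0.450

Let p₁ = 0.543, p₀ = 0.169.
Under exogeneity and monotonicity, PS = (p₁ − p₀) / (1 − p₀).
PS = (0.543 − 0.169) / (1 − 0.169) = 0.374 / 0.831 ≈ 0.4501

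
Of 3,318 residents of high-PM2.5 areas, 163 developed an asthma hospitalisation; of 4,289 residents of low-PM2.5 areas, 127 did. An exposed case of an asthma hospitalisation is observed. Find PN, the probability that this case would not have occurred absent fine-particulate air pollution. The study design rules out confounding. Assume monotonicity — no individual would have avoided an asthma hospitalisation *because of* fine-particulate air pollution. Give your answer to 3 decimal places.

PN ≈ 0.397

p₁ = P(outcome | exposed) = 163/3318 = 0.049126
p₀ = P(outcome | unexposed) = 127/4289 = 0.029611
Under exogeneity and monotonicity, PN = (p₁ − p₀) / p₁.
PN = (0.049126 − 0.029611) / 0.049126 = 0.019515 / 0.049126 ≈ 0.3973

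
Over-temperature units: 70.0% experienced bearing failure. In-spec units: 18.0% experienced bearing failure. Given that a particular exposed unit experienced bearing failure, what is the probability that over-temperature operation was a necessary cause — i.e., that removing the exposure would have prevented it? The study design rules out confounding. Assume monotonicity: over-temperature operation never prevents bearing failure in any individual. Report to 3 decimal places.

PN ≈ 0.743

p₁ = 0.7, p₀ = 0.18.
Under exogeneity and monotonicity, PN = (p₁ − p₀) / p₁.
PN = (0.7 − 0.18) / 0.7 = 0.52 / 0.7 ≈ 0.7429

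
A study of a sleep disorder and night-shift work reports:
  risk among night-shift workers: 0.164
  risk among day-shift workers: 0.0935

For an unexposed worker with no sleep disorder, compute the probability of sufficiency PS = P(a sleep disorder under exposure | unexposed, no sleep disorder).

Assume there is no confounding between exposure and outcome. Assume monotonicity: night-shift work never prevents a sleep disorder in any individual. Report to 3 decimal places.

Let p₁ = 0.164, p₀ = 0.0935.
Under exogeneity and monotonicity, PS = (p₁ − p₀) / (1 − p₀).
PS = (0.164 − 0.0935) / (1 − 0.0935) = 0.0705 / 0.9065 ≈ 0.0778

PS ≈ 0.078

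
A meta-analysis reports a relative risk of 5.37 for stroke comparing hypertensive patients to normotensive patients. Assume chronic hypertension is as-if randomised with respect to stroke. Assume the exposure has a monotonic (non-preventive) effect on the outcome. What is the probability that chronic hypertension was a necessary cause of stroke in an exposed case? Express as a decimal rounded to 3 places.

PN ≈ 0.814

Under exogeneity and monotonicity, PN = (RR − 1) / RR = 1 − 1/RR.
PN = (5.37 − 1) / 5.37 = 4.37 / 5.37 ≈ 0.8138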